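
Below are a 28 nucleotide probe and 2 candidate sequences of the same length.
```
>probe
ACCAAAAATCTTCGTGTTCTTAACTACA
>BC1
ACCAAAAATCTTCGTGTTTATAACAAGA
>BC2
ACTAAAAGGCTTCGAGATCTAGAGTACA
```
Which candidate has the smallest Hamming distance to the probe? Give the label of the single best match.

BC1

Hamming distances to probe — BC1: 4; BC2: 8.
Smallest is BC1 with 4 mismatches.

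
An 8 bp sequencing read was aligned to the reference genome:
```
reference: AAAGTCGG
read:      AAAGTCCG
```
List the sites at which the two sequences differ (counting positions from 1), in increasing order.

7

Differences at site 7 (G→C).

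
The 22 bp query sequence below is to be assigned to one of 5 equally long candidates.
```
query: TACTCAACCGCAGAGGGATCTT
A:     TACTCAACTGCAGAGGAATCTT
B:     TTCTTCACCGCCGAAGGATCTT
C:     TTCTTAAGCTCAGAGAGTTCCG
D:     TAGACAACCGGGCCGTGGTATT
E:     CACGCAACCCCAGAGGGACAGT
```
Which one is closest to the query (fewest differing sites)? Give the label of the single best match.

A differs at 2 sites; B differs at 5 sites; C differs at 8 sites; D differs at 9 sites; E differs at 6 sites. The closest is A.

A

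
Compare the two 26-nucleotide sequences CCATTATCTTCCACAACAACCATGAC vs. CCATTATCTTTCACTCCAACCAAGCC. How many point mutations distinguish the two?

5

The sequences differ at bases 11, 15, 16, 23, 25 (1-based) — 5 in total.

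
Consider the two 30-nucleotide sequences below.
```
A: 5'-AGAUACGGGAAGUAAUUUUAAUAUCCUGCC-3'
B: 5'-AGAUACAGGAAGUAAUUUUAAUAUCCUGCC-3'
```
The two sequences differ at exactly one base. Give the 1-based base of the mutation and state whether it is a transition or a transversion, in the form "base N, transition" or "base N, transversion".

base 7, transition

The sequences differ only at base 7: G→A (purine→purine), a transition.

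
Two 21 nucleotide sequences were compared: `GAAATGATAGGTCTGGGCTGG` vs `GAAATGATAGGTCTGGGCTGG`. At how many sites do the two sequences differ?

0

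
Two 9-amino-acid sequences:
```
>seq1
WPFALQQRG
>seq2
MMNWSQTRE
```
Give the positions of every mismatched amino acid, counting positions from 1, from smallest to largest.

1, 2, 3, 4, 5, 7, 9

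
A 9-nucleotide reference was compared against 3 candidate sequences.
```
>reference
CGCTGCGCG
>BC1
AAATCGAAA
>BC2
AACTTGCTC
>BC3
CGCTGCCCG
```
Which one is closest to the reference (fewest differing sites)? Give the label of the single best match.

BC1 differs at 8 sites; BC2 differs at 7 sites; BC3 differs at 1 site. The closest is BC3.

BC3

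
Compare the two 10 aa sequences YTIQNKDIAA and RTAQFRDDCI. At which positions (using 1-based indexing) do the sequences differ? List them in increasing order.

1, 3, 5, 6, 8, 9, 10

Scanning 1-based: 1: Y/R; 3: I/A; 5: N/F; 6: K/R; 8: I/D; 9: A/C; 10: A/I.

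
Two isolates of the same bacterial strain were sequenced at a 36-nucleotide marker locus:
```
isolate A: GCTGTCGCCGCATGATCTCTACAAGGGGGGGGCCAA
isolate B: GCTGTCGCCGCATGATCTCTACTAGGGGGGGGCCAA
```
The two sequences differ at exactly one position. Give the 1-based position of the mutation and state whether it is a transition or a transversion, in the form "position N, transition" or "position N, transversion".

position 23, transversion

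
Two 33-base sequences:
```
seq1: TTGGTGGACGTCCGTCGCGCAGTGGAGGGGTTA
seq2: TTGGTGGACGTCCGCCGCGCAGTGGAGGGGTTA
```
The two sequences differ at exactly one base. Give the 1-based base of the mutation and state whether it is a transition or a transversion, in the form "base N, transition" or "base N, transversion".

base 15, transition

Base 15 changes T→C. T is a pyrimidine and C is a pyrimidine, so this is a transition.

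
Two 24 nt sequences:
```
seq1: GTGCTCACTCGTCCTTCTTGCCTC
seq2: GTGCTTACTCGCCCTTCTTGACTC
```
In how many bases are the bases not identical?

Mismatches (1-based): base 6: C→T; base 12: T→C; base 21: C→A.

3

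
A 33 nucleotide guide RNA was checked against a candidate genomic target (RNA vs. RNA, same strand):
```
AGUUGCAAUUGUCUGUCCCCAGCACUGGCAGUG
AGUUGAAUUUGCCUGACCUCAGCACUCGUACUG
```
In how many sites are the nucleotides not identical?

The sequences differ at sites 6, 8, 12, 16, 19, 27, 29, 31 (1-based) — 8 in total.

8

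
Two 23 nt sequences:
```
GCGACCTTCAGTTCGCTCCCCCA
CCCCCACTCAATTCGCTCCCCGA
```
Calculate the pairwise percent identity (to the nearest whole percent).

Mismatches at positions 1, 3, 4, 6, 7, 11, 22 (1-based): 7 of 23.
Identical positions: 16/23 = 69.57% → 70%.

70%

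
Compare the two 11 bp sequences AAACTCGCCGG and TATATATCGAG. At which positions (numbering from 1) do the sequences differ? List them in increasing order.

1, 3, 4, 6, 7, 9, 10

Differences at position 1 (A→T), position 3 (A→T), position 4 (C→A), position 6 (C→A), position 7 (G→T), position 9 (C→G), position 10 (G→A).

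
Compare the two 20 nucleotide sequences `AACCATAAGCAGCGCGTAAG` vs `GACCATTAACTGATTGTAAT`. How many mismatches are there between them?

8

Comparing position by position, 8 sites differ: 1 (A/G), 7 (A/T), 9 (G/A), 11 (A/T), 13 (C/A), 14 (G/T), 15 (C/T), 20 (G/T).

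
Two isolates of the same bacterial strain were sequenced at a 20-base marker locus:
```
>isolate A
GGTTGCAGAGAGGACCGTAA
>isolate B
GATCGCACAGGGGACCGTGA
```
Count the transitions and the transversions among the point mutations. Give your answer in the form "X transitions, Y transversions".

Transitions (purine↔purine or pyrimidine↔pyrimidine): 2 G→A, 4 T→C, 11 A→G, 19 A→G.
Transversions (purine↔pyrimidine): 8 G→C.

4 transitions, 1 transversion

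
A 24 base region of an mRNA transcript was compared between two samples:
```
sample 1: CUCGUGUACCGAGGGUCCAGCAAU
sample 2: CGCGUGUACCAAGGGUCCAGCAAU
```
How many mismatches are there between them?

2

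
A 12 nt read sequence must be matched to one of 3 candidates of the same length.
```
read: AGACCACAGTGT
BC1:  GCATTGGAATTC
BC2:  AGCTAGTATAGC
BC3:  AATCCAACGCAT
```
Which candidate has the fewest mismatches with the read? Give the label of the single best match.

BC3

BC1 differs at 9 positions; BC2 differs at 8 positions; BC3 differs at 6 positions. The closest is BC3.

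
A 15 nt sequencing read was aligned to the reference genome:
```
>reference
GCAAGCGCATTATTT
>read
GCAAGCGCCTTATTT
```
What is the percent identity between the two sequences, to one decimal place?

1 position differs (9), so 14 of 15 match: 14/15 = 93.33%.

93.3%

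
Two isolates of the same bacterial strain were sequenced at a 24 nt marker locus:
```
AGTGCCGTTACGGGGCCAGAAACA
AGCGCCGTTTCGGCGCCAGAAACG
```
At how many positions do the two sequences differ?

4

Mismatches (1-based): position 3: T→C; position 10: A→T; position 14: G→C; position 24: A→G.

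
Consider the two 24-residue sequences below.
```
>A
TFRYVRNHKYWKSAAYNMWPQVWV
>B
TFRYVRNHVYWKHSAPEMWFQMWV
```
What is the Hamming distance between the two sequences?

Mismatches (1-based): residue 9: K→V; residue 13: S→H; residue 14: A→S; residue 16: Y→P; residue 17: N→E; residue 20: P→F; residue 22: V→M.

7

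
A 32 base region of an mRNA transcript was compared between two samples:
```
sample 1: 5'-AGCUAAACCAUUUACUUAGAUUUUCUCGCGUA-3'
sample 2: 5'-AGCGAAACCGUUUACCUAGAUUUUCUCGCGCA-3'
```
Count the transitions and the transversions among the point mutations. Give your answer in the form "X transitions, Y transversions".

Mismatches (1-based):
base 4: U→G (pyrimidine→purine, transversion)
base 10: A→G (purine→purine, transition)
base 16: U→C (pyrimidine→pyrimidine, transition)
base 31: U→C (pyrimidine→pyrimidine, transition)

3 transitions, 1 transversion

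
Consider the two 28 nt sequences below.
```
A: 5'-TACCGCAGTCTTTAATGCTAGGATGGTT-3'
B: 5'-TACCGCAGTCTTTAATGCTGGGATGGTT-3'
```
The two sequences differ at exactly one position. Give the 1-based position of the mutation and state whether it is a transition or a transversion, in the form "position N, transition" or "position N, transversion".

position 20, transition

Position 20 changes A→G. A is a purine and G is a purine, so this is a transition.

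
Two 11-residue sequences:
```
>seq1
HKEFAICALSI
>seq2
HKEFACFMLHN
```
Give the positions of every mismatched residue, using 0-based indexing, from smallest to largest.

Scanning 0-based: 5: I/C; 6: C/F; 7: A/M; 9: S/H; 10: I/N.

5, 6, 7, 9, 10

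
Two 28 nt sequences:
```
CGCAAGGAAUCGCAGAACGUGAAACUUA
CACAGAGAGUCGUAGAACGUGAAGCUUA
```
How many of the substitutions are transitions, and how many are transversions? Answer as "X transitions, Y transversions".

Mismatches (1-based):
base 2: G→A (purine→purine, transition)
base 5: A→G (purine→purine, transition)
base 6: G→A (purine→purine, transition)
base 9: A→G (purine→purine, transition)
base 13: C→U (pyrimidine→pyrimidine, transition)
base 24: A→G (purine→purine, transition)

6 transitions, 0 transversions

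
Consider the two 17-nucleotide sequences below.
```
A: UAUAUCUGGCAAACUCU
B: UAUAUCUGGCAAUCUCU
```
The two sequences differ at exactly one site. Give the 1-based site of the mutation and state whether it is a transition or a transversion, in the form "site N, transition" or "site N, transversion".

site 13, transversion

The sequences differ only at site 13: A→U (purine→pyrimidine), a transversion.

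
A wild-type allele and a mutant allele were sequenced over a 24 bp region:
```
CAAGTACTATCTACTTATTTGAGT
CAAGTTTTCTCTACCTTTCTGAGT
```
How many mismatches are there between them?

6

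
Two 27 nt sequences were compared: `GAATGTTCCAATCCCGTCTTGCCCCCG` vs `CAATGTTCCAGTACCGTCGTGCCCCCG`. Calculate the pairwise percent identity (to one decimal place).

85.2%

4 positions differ (1, 11, 13, 19), so 23 of 27 match: 23/27 = 85.19%.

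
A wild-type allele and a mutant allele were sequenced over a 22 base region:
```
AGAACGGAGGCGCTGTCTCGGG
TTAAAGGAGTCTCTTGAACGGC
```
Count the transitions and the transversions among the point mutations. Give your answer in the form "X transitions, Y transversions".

Mismatches (1-based):
base 1: A→T (purine→pyrimidine, transversion)
base 2: G→T (purine→pyrimidine, transversion)
base 5: C→A (pyrimidine→purine, transversion)
base 10: G→T (purine→pyrimidine, transversion)
base 12: G→T (purine→pyrimidine, transversion)
base 15: G→T (purine→pyrimidine, transversion)
base 16: T→G (pyrimidine→purine, transversion)
base 17: C→A (pyrimidine→purine, transversion)
base 18: T→A (pyrimidine→purine, transversion)
base 22: G→C (purine→pyrimidine, transversion)

0 transitions, 10 transversions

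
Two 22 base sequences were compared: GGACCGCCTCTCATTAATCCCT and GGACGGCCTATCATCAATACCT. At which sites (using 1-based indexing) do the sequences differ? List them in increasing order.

5, 10, 15, 19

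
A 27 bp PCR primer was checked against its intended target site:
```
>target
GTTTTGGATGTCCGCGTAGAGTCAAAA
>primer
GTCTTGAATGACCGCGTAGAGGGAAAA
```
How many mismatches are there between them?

The sequences differ at sites 3, 7, 11, 22, 23 (1-based) — 5 in total.

5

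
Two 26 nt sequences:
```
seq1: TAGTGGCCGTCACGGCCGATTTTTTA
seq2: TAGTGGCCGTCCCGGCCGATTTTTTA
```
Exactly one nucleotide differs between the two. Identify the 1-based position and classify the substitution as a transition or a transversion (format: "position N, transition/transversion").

position 12, transversion

Position 12 changes A→C. A is a purine and C is a pyrimidine, so this is a transversion.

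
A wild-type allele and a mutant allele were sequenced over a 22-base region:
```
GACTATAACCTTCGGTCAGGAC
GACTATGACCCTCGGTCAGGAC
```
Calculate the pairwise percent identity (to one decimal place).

90.9%

2 positions differ (7, 11), so 20 of 22 match: 20/22 = 90.91%.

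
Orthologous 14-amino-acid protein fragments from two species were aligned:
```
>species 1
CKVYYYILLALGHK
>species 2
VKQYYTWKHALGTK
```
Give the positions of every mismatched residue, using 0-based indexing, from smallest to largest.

Scanning 0-based: 0: C/V; 2: V/Q; 5: Y/T; 6: I/W; 7: L/K; 8: L/H; 12: H/T.

0, 2, 5, 6, 7, 8, 12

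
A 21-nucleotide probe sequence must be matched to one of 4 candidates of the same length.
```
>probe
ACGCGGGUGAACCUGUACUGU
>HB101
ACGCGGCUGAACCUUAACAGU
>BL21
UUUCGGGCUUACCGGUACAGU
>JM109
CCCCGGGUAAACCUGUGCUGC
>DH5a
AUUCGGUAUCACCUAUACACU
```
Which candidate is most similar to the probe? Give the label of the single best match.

HB101

Hamming distances to probe — HB101: 4; BL21: 8; JM109: 5; DH5a: 9.
Smallest is HB101 with 4 mismatches.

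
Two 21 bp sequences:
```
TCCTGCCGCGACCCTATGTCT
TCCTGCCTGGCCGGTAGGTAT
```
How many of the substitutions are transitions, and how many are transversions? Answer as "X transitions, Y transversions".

Transitions (purine↔purine or pyrimidine↔pyrimidine): none.
Transversions (purine↔pyrimidine): 8 G→T, 9 C→G, 11 A→C, 13 C→G, 14 C→G, 17 T→G, 20 C→A.

0 transitions, 7 transversions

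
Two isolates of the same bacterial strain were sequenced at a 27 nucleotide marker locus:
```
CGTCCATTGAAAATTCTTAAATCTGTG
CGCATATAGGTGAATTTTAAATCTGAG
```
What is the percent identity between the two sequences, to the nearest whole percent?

Mismatches at positions 3, 4, 5, 8, 10, 11, 12, 14, 16, 26 (1-based): 10 of 27.
Identical positions: 17/27 = 62.96% → 63%.

63%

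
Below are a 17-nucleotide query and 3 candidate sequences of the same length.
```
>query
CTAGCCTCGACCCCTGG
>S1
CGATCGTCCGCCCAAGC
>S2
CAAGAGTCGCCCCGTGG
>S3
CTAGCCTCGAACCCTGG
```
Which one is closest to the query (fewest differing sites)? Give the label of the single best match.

Hamming distances to query — S1: 8; S2: 5; S3: 1.
Smallest is S3 with 1 mismatch.

S3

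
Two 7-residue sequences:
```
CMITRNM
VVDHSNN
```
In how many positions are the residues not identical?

6

Mismatches (1-based): position 1: C→V; position 2: M→V; position 3: I→D; position 4: T→H; position 5: R→S; position 7: M→N.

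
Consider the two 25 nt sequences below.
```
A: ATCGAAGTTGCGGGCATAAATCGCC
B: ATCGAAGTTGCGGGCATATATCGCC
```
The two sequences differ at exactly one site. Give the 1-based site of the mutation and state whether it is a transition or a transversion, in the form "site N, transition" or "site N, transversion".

site 19, transversion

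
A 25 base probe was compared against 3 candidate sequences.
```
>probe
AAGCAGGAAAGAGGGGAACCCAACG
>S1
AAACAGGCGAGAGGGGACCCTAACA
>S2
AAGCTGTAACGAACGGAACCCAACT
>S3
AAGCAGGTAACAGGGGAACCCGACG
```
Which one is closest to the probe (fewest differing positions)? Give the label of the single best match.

S3

Hamming distances to probe — S1: 6; S2: 6; S3: 3.
Smallest is S3 with 3 mismatches.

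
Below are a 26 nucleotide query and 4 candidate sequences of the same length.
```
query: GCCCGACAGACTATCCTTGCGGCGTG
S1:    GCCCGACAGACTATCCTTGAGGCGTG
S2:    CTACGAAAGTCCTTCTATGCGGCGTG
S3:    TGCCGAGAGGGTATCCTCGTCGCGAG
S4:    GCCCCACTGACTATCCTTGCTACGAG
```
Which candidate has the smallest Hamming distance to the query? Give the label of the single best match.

S1 differs at 1 site; S2 differs at 9 sites; S3 differs at 9 sites; S4 differs at 5 sites. The closest is S1.

S1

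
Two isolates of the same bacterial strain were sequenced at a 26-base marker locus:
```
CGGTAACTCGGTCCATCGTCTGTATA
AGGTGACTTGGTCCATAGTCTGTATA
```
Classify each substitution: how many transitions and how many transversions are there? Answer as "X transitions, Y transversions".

2 transitions, 2 transversions

Mismatches (1-based):
site 1: C→A (pyrimidine→purine, transversion)
site 5: A→G (purine→purine, transition)
site 9: C→T (pyrimidine→pyrimidine, transition)
site 17: C→A (pyrimidine→purine, transversion)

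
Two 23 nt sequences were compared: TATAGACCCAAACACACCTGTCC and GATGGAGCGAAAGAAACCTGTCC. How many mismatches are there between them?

6

Comparing position by position, 6 positions differ: 1 (T/G), 4 (A/G), 7 (C/G), 9 (C/G), 13 (C/G), 15 (C/A).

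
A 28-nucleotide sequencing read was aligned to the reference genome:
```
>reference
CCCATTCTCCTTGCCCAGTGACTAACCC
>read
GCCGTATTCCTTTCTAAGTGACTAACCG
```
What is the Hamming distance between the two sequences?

Comparing position by position, 8 sites differ: 1 (C/G), 4 (A/G), 6 (T/A), 7 (C/T), 13 (G/T), 15 (C/T), 16 (C/A), 28 (C/G).

8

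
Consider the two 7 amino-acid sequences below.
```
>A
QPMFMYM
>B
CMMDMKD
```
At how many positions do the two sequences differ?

Mismatches (1-based): position 1: Q→C; position 2: P→M; position 4: F→D; position 6: Y→K; position 7: M→D.

5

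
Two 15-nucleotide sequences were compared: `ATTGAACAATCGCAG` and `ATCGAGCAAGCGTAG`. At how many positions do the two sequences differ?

4

Mismatches (1-based): position 3: T→C; position 6: A→G; position 10: T→G; position 13: C→T.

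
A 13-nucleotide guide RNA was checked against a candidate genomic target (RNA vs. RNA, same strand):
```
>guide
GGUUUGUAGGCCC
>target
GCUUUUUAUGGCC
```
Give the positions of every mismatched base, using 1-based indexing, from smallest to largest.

2, 6, 9, 11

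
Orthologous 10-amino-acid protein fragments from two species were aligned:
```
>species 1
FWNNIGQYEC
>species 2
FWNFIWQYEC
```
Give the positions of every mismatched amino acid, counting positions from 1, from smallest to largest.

Scanning 1-based: 4: N/F; 6: G/W.

4, 6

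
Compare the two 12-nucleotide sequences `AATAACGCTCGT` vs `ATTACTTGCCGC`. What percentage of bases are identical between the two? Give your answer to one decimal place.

41.7%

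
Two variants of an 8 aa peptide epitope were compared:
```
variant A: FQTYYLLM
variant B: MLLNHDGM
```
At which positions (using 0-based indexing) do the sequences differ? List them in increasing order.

Scanning 0-based: 0: F/M; 1: Q/L; 2: T/L; 3: Y/N; 4: Y/H; 5: L/D; 6: L/G.

0, 1, 2, 3, 4, 5, 6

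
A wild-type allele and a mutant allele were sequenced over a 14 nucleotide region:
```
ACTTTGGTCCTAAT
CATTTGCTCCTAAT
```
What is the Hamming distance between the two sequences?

3

Comparing position by position, 3 bases differ: 1 (A/C), 2 (C/A), 7 (G/C).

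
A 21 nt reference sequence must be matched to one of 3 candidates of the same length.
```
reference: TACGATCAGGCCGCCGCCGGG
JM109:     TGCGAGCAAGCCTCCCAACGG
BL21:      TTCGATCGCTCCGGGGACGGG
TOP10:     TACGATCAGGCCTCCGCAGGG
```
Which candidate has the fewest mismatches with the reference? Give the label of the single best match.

TOP10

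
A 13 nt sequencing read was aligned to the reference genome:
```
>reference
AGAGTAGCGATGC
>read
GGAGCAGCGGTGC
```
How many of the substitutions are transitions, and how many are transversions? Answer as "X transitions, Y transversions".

Transitions (purine↔purine or pyrimidine↔pyrimidine): 1 A→G, 5 T→C, 10 A→G.
Transversions (purine↔pyrimidine): none.

3 transitions, 0 transversions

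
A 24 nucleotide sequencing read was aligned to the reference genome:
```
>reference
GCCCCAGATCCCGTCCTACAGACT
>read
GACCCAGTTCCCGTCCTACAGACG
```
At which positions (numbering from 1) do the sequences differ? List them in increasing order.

2, 8, 24

Scanning 1-based: 2: C/A; 8: A/T; 24: T/G.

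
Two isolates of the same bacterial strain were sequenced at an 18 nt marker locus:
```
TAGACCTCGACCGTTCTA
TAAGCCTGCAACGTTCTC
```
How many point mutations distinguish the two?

6

The sequences differ at positions 3, 4, 8, 9, 11, 18 (1-based) — 6 in total.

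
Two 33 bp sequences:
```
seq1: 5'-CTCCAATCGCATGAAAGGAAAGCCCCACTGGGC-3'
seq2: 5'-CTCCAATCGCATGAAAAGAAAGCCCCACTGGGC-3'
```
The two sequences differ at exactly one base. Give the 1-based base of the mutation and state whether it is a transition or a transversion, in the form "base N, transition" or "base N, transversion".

Base 17 changes G→A. G is a purine and A is a purine, so this is a transition.

base 17, transition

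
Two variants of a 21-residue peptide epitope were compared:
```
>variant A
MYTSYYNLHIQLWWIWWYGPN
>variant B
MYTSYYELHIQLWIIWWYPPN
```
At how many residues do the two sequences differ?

Mismatches (1-based): residue 7: N→E; residue 14: W→I; residue 19: G→P.

3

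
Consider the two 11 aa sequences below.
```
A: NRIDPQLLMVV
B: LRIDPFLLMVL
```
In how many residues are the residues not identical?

3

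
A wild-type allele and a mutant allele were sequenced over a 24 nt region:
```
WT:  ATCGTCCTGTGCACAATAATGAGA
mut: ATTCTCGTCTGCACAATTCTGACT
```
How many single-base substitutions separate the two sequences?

The sequences differ at bases 3, 4, 7, 9, 18, 19, 23, 24 (1-based) — 8 in total.

8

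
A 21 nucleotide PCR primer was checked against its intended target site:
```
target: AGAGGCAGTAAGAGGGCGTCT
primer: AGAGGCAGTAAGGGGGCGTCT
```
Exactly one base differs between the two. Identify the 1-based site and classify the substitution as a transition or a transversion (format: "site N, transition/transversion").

Site 13 changes A→G. A is a purine and G is a purine, so this is a transition.

site 13, transition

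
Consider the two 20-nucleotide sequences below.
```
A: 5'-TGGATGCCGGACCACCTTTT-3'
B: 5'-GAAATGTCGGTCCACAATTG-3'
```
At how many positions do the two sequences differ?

The sequences differ at positions 1, 2, 3, 7, 11, 16, 17, 20 (1-based) — 8 in total.

8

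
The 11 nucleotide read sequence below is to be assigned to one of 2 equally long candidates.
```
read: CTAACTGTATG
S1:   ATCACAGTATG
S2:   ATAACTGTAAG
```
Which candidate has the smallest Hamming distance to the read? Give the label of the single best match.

Hamming distances to read — S1: 3; S2: 2.
Smallest is S2 with 2 mismatches.

S2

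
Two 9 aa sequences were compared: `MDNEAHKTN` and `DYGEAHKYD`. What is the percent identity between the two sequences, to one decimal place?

44.4%

Mismatches at positions 1, 2, 3, 8, 9 (1-based): 5 of 9.
Identical positions: 4/9 = 44.44% → 44.4%.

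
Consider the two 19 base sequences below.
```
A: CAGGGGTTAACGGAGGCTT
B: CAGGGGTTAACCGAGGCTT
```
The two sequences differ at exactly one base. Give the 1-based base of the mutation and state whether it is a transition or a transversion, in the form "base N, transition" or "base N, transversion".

base 12, transversion

Base 12 changes G→C. G is a purine and C is a pyrimidine, so this is a transversion.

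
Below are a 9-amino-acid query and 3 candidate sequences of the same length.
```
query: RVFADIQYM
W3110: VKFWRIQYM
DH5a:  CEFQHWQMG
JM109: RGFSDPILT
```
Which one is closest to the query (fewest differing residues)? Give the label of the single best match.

W3110

W3110 differs at 4 residues; DH5a differs at 7 residues; JM109 differs at 6 residues. The closest is W3110.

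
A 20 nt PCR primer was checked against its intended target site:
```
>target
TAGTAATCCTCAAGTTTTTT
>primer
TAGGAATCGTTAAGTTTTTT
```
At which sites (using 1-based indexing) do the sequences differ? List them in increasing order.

4, 9, 11

Differences at site 4 (T→G), site 9 (C→G), site 11 (C→T).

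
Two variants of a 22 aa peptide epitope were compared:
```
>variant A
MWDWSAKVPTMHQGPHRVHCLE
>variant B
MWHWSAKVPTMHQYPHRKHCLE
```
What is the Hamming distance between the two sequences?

3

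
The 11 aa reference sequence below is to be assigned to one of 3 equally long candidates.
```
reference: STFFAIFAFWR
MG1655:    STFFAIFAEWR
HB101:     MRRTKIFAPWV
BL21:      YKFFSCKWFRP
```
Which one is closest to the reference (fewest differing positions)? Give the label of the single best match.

Hamming distances to reference — MG1655: 1; HB101: 7; BL21: 8.
Smallest is MG1655 with 1 mismatch.

MG1655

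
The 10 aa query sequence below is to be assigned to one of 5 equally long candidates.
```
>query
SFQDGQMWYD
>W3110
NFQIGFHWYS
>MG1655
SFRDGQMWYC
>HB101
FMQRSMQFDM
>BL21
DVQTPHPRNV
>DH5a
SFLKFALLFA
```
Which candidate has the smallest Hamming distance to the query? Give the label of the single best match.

MG1655

W3110 differs at 5 residues; MG1655 differs at 2 residues; HB101 differs at 9 residues; BL21 differs at 9 residues; DH5a differs at 8 residues. The closest is MG1655.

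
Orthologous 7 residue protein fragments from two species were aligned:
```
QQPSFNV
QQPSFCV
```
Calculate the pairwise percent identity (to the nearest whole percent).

Mismatch at position 6 (1-based): 1 of 7.
Identical positions: 6/7 = 85.71% → 86%.

86%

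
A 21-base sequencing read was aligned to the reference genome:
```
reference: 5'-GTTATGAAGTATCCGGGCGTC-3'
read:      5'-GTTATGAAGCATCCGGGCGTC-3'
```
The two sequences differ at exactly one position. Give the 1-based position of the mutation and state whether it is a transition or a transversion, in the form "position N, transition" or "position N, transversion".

The sequences differ only at position 10: T→C (pyrimidine→pyrimidine), a transition.

position 10, transition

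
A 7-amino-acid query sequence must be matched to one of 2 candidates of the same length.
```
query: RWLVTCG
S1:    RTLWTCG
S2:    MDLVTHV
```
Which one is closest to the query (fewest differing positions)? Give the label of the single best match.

S1

Hamming distances to query — S1: 2; S2: 4.
Smallest is S1 with 2 mismatches.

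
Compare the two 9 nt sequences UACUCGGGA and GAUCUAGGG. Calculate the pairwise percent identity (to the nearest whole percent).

33%

6 positions differ (1, 3, 4, 5, 6, 9), so 3 of 9 match: 3/9 = 33.33%.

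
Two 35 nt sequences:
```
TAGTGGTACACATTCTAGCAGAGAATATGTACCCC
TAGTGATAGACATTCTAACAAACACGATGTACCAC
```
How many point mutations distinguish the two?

Comparing position by position, 8 positions differ: 6 (G/A), 9 (C/G), 18 (G/A), 21 (G/A), 23 (G/C), 25 (A/C), 26 (T/G), 34 (C/A).

8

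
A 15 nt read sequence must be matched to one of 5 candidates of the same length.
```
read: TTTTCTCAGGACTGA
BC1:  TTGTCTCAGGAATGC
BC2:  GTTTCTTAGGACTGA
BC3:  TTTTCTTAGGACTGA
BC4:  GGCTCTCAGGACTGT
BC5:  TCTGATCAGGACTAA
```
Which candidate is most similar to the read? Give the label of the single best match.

BC3

BC1 differs at 3 positions; BC2 differs at 2 positions; BC3 differs at 1 position; BC4 differs at 4 positions; BC5 differs at 4 positions. The closest is BC3.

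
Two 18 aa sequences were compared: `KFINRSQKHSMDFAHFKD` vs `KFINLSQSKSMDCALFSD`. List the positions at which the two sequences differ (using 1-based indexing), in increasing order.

5, 8, 9, 13, 15, 17

Scanning 1-based: 5: R/L; 8: K/S; 9: H/K; 13: F/C; 15: H/L; 17: K/S.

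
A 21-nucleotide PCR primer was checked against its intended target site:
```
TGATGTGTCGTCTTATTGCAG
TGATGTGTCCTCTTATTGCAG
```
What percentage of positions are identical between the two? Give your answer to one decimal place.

Mismatch at position 10 (1-based): 1 of 21.
Identical positions: 20/21 = 95.24% → 95.2%.

95.2%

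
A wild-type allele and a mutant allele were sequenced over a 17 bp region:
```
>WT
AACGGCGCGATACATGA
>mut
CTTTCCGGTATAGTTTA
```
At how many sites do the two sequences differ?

The sequences differ at sites 1, 2, 3, 4, 5, 8, 9, 13, 14, 16 (1-based) — 10 in total.

10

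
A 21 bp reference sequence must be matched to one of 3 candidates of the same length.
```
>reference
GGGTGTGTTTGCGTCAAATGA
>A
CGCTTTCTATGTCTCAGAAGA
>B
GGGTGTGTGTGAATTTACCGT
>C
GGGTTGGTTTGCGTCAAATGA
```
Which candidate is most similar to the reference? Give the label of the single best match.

C

A differs at 9 positions; B differs at 8 positions; C differs at 2 positions. The closest is C.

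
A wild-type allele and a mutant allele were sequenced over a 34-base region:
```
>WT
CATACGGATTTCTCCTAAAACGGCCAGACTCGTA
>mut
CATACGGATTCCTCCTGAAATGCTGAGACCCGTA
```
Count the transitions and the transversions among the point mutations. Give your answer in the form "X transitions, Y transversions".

5 transitions, 2 transversions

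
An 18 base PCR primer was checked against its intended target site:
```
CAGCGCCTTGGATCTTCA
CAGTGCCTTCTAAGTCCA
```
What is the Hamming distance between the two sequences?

The sequences differ at sites 4, 10, 11, 13, 14, 16 (1-based) — 6 in total.

6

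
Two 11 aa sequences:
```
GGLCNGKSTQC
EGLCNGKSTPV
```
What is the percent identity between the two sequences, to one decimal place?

3 positions differ (1, 10, 11), so 8 of 11 match: 8/11 = 72.73%.

72.7%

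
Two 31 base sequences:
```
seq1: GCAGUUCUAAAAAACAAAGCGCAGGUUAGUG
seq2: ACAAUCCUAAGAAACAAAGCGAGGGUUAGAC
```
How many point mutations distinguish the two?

8

The sequences differ at bases 1, 4, 6, 11, 22, 23, 30, 31 (1-based) — 8 in total.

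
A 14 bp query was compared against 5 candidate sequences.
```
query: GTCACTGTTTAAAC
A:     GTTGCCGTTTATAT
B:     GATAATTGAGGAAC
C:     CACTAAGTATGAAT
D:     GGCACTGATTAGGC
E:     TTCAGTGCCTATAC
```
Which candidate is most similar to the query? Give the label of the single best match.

D

Hamming distances to query — A: 5; B: 8; C: 8; D: 4; E: 5.
Smallest is D with 4 mismatches.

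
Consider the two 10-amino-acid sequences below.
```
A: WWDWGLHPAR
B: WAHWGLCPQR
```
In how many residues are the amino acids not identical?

4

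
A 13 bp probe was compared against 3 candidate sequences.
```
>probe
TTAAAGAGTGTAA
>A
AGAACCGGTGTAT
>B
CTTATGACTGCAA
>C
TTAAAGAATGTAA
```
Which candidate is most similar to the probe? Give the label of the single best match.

Hamming distances to probe — A: 6; B: 5; C: 1.
Smallest is C with 1 mismatch.

C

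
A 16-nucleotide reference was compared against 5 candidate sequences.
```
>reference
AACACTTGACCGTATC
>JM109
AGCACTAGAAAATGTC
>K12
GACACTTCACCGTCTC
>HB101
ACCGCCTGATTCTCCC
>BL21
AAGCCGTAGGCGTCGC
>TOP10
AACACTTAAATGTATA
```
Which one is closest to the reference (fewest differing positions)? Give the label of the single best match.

Hamming distances to reference — JM109: 6; K12: 3; HB101: 8; BL21: 8; TOP10: 4.
Smallest is K12 with 3 mismatches.

K12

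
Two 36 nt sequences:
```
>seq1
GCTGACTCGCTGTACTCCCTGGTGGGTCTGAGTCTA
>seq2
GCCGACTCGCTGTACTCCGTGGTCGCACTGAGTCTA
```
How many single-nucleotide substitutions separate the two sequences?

5

Mismatches (1-based): position 3: T→C; position 19: C→G; position 24: G→C; position 26: G→C; position 27: T→A.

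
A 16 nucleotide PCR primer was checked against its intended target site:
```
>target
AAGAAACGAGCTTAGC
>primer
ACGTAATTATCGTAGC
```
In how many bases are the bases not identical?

6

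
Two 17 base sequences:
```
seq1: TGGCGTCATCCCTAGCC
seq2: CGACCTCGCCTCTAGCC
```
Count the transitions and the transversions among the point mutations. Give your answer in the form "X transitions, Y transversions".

5 transitions, 1 transversion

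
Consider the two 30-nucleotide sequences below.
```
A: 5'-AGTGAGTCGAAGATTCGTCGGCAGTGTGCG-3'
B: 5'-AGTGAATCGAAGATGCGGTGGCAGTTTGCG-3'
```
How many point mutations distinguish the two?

5

The sequences differ at positions 6, 15, 18, 19, 26 (1-based) — 5 in total.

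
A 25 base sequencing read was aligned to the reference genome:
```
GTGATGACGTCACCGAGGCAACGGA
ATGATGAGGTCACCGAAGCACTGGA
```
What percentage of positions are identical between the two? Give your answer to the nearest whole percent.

80%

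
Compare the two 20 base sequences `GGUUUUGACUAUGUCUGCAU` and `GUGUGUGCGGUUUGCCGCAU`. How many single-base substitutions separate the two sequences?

10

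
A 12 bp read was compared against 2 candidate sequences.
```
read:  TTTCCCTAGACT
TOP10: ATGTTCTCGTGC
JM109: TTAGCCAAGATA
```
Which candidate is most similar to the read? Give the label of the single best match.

TOP10 differs at 8 positions; JM109 differs at 5 positions. The closest is JM109.

JM109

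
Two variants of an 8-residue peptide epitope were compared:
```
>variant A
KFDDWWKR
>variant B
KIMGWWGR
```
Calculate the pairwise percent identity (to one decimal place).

4 positions differ (2, 3, 4, 7), so 4 of 8 match: 4/8 = 50%.

50.0%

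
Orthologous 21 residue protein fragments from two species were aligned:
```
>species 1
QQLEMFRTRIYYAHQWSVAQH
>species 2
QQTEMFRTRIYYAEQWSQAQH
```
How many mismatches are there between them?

The sequences differ at positions 3, 14, 18 (1-based) — 3 in total.

3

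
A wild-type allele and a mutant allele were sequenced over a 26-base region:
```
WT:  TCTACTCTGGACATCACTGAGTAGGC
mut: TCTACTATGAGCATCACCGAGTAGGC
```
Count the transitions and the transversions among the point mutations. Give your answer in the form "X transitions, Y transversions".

Mismatches (1-based):
position 7: C→A (pyrimidine→purine, transversion)
position 10: G→A (purine→purine, transition)
position 11: A→G (purine→purine, transition)
position 18: T→C (pyrimidine→pyrimidine, transition)

3 transitions, 1 transversion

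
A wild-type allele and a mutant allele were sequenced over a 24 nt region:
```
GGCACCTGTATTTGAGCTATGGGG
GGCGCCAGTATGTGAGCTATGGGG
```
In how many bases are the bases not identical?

3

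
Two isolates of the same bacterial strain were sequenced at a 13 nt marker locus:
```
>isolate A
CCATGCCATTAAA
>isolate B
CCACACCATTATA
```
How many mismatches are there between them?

3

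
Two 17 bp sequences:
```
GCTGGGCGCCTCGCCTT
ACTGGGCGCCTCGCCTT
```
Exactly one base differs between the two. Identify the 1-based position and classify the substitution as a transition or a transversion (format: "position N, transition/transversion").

Position 1 changes G→A. G is a purine and A is a purine, so this is a transition.

position 1, transition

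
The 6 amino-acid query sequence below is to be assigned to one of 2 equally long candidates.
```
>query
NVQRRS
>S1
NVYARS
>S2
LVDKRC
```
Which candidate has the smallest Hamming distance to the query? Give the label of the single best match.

S1

S1 differs at 2 residues; S2 differs at 4 residues. The closest is S1.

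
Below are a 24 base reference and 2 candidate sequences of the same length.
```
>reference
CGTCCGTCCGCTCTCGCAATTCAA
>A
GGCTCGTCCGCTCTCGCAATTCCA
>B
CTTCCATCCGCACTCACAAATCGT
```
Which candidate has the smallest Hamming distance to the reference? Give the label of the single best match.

A

Hamming distances to reference — A: 4; B: 7.
Smallest is A with 4 mismatches.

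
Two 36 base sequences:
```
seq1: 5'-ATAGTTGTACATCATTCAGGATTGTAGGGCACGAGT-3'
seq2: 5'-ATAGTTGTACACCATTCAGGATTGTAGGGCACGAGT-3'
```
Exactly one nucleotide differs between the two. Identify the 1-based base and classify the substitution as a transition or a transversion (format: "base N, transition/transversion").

base 12, transition

The sequences differ only at base 12: T→C (pyrimidine→pyrimidine), a transition.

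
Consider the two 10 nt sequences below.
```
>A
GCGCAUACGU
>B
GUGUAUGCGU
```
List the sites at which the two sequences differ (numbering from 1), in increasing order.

Scanning 1-based: 2: C/U; 4: C/U; 7: A/G.

2, 4, 7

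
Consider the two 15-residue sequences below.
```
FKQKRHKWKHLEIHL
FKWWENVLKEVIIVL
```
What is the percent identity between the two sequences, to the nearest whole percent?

10 positions differ (3, 4, 5, 6, 7, 8, 10, 11, 12, 14), so 5 of 15 match: 5/15 = 33.33%.

33%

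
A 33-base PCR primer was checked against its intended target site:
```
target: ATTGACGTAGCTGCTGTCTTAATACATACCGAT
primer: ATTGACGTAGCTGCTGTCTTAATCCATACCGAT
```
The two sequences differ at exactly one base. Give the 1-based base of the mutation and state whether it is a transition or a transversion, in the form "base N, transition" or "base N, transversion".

Base 24 changes A→C. A is a purine and C is a pyrimidine, so this is a transversion.

base 24, transversion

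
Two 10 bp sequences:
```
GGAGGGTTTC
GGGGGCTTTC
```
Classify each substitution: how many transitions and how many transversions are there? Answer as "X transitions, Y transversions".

Mismatches (1-based):
site 3: A→G (purine→purine, transition)
site 6: G→C (purine→pyrimidine, transversion)

1 transition, 1 transversion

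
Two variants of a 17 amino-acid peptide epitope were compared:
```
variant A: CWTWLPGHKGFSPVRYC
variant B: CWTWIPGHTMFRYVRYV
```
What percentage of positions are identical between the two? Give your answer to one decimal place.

64.7%

6 positions differ (5, 9, 10, 12, 13, 17), so 11 of 17 match: 11/17 = 64.71%.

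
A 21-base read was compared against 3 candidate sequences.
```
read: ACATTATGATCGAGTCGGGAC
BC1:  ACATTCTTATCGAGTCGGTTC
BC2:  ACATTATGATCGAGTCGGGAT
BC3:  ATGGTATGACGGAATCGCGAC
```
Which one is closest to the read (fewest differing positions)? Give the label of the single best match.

BC2

Hamming distances to read — BC1: 4; BC2: 1; BC3: 7.
Smallest is BC2 with 1 mismatch.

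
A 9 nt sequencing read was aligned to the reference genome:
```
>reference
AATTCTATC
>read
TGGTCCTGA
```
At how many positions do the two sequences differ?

Mismatches (1-based): position 1: A→T; position 2: A→G; position 3: T→G; position 6: T→C; position 7: A→T; position 8: T→G; position 9: C→A.

7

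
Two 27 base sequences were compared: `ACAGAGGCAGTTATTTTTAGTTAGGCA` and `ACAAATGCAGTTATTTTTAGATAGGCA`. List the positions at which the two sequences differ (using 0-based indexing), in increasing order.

3, 5, 20

Scanning 0-based: 3: G/A; 5: G/T; 20: T/A.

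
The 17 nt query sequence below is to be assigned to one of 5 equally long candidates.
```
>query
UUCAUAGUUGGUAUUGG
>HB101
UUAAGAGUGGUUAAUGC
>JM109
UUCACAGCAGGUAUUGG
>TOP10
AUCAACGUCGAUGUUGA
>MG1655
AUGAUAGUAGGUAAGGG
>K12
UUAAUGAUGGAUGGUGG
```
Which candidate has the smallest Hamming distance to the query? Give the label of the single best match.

HB101 differs at 6 sites; JM109 differs at 3 sites; TOP10 differs at 7 sites; MG1655 differs at 5 sites; K12 differs at 7 sites. The closest is JM109.

JM109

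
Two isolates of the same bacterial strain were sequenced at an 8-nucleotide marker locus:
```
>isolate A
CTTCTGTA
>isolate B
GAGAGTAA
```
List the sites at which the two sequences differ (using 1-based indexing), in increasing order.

1, 2, 3, 4, 5, 6, 7

Differences at site 1 (C→G), site 2 (T→A), site 3 (T→G), site 4 (C→A), site 5 (T→G), site 6 (G→T), site 7 (T→A).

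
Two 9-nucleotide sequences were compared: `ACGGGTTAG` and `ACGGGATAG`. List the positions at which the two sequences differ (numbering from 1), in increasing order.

6

Differences at position 6 (T→A).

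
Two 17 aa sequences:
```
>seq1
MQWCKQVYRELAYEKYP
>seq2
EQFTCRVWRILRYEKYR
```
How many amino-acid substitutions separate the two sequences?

9

The sequences differ at residues 1, 3, 4, 5, 6, 8, 10, 12, 17 (1-based) — 9 in total.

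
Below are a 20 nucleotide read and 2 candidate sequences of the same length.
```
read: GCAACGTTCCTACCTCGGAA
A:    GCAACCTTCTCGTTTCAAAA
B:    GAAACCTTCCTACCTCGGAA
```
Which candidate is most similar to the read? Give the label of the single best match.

A differs at 8 positions; B differs at 2 positions. The closest is B.

B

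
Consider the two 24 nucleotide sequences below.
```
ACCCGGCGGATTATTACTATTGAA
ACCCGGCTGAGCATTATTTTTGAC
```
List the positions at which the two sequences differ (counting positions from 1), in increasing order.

Scanning 1-based: 8: G/T; 11: T/G; 12: T/C; 17: C/T; 19: A/T; 24: A/C.

8, 11, 12, 17, 19, 24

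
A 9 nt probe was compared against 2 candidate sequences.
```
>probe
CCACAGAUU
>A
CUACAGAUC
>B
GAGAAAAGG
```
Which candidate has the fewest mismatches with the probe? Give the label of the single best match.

Hamming distances to probe — A: 2; B: 7.
Smallest is A with 2 mismatches.

A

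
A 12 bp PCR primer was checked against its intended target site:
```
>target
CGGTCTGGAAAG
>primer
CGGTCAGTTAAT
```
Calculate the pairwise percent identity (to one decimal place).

66.7%

Mismatches at positions 6, 8, 9, 12 (1-based): 4 of 12.
Identical positions: 8/12 = 66.67% → 66.7%.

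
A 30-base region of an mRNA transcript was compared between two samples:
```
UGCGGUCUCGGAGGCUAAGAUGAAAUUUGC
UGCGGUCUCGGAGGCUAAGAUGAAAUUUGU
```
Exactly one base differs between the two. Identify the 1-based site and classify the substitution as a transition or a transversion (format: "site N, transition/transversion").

Site 30 changes C→U. C is a pyrimidine and U is a pyrimidine, so this is a transition.

site 30, transition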